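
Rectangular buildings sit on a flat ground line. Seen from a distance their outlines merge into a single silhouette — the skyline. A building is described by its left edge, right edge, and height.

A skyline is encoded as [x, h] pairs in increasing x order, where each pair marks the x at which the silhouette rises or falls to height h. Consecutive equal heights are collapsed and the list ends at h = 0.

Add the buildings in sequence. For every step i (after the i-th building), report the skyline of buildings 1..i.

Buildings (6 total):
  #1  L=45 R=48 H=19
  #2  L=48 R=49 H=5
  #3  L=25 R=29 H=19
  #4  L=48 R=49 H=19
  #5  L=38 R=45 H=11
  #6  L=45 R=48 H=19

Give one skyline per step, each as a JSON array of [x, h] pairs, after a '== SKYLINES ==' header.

== SKYLINES ==
[[45,19],[48,0]]
[[45,19],[48,5],[49,0]]
[[25,19],[29,0],[45,19],[48,5],[49,0]]
[[25,19],[29,0],[45,19],[49,0]]
[[25,19],[29,0],[38,11],[45,19],[49,0]]
[[25,19],[29,0],[38,11],[45,19],[49,0]]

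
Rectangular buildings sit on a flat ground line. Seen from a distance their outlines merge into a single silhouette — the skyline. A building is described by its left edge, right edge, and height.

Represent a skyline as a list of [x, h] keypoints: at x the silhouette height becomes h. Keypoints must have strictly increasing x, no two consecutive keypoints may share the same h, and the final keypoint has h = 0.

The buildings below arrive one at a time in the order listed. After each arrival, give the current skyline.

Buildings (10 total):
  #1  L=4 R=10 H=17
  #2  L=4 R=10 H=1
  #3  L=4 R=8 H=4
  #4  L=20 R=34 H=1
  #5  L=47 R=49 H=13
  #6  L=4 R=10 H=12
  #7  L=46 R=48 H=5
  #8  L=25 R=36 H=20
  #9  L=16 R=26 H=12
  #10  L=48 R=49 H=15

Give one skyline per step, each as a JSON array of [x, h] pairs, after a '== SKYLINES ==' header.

== SKYLINES ==
[[4,17],[10,0]]
[[4,17],[10,0]]
[[4,17],[10,0]]
[[4,17],[10,0],[20,1],[34,0]]
[[4,17],[10,0],[20,1],[34,0],[47,13],[49,0]]
[[4,17],[10,0],[20,1],[34,0],[47,13],[49,0]]
[[4,17],[10,0],[20,1],[34,0],[46,5],[47,13],[49,0]]
[[4,17],[10,0],[20,1],[25,20],[36,0],[46,5],[47,13],[49,0]]
[[4,17],[10,0],[16,12],[25,20],[36,0],[46,5],[47,13],[49,0]]
[[4,17],[10,0],[16,12],[25,20],[36,0],[46,5],[47,13],[48,15],[49,0]]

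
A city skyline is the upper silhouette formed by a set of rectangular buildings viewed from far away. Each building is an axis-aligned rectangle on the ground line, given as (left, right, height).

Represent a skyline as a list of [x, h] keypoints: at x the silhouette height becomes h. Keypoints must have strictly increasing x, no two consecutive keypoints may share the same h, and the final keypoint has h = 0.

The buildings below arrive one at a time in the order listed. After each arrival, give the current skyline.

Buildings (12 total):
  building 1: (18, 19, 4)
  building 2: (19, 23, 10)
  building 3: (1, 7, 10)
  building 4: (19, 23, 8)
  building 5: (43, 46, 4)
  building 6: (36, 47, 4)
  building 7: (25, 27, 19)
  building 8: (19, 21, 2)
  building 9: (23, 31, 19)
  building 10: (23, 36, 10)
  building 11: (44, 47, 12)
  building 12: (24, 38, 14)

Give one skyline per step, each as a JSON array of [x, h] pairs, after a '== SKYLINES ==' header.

== SKYLINES ==
[[18,4],[19,0]]
[[18,4],[19,10],[23,0]]
[[1,10],[7,0],[18,4],[19,10],[23,0]]
[[1,10],[7,0],[18,4],[19,10],[23,0]]
[[1,10],[7,0],[18,4],[19,10],[23,0],[43,4],[46,0]]
[[1,10],[7,0],[18,4],[19,10],[23,0],[36,4],[47,0]]
[[1,10],[7,0],[18,4],[19,10],[23,0],[25,19],[27,0],[36,4],[47,0]]
[[1,10],[7,0],[18,4],[19,10],[23,0],[25,19],[27,0],[36,4],[47,0]]
[[1,10],[7,0],[18,4],[19,10],[23,19],[31,0],[36,4],[47,0]]
[[1,10],[7,0],[18,4],[19,10],[23,19],[31,10],[36,4],[47,0]]
[[1,10],[7,0],[18,4],[19,10],[23,19],[31,10],[36,4],[44,12],[47,0]]
[[1,10],[7,0],[18,4],[19,10],[23,19],[31,14],[38,4],[44,12],[47,0]]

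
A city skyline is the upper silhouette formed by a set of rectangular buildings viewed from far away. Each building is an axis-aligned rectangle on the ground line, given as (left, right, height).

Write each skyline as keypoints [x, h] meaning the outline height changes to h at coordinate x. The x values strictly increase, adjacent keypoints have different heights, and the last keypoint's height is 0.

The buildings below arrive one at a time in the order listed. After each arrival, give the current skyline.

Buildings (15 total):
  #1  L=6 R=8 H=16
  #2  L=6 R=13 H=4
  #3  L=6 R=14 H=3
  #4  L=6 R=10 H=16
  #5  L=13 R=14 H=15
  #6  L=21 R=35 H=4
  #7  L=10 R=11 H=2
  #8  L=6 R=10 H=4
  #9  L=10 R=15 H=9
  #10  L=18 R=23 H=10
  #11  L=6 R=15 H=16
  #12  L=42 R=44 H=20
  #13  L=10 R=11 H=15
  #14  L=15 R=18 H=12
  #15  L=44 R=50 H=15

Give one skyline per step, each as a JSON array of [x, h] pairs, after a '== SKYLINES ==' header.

== SKYLINES ==
[[6,16],[8,0]]
[[6,16],[8,4],[13,0]]
[[6,16],[8,4],[13,3],[14,0]]
[[6,16],[10,4],[13,3],[14,0]]
[[6,16],[10,4],[13,15],[14,0]]
[[6,16],[10,4],[13,15],[14,0],[21,4],[35,0]]
[[6,16],[10,4],[13,15],[14,0],[21,4],[35,0]]
[[6,16],[10,4],[13,15],[14,0],[21,4],[35,0]]
[[6,16],[10,9],[13,15],[14,9],[15,0],[21,4],[35,0]]
[[6,16],[10,9],[13,15],[14,9],[15,0],[18,10],[23,4],[35,0]]
[[6,16],[15,0],[18,10],[23,4],[35,0]]
[[6,16],[15,0],[18,10],[23,4],[35,0],[42,20],[44,0]]
[[6,16],[15,0],[18,10],[23,4],[35,0],[42,20],[44,0]]
[[6,16],[15,12],[18,10],[23,4],[35,0],[42,20],[44,0]]
[[6,16],[15,12],[18,10],[23,4],[35,0],[42,20],[44,15],[50,0]]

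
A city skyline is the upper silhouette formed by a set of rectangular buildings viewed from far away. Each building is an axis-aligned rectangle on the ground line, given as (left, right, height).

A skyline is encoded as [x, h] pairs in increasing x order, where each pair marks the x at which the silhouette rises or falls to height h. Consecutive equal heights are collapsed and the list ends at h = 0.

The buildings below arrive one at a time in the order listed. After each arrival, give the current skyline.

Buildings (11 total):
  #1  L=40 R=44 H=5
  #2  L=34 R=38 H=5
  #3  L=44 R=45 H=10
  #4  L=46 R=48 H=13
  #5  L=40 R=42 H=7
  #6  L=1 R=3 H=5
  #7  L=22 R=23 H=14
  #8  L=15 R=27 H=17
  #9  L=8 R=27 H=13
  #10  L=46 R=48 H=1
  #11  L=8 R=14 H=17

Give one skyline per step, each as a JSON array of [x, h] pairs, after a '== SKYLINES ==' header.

== SKYLINES ==
[[40,5],[44,0]]
[[34,5],[38,0],[40,5],[44,0]]
[[34,5],[38,0],[40,5],[44,10],[45,0]]
[[34,5],[38,0],[40,5],[44,10],[45,0],[46,13],[48,0]]
[[34,5],[38,0],[40,7],[42,5],[44,10],[45,0],[46,13],[48,0]]
[[1,5],[3,0],[34,5],[38,0],[40,7],[42,5],[44,10],[45,0],[46,13],[48,0]]
[[1,5],[3,0],[22,14],[23,0],[34,5],[38,0],[40,7],[42,5],[44,10],[45,0],[46,13],[48,0]]
[[1,5],[3,0],[15,17],[27,0],[34,5],[38,0],[40,7],[42,5],[44,10],[45,0],[46,13],[48,0]]
[[1,5],[3,0],[8,13],[15,17],[27,0],[34,5],[38,0],[40,7],[42,5],[44,10],[45,0],[46,13],[48,0]]
[[1,5],[3,0],[8,13],[15,17],[27,0],[34,5],[38,0],[40,7],[42,5],[44,10],[45,0],[46,13],[48,0]]
[[1,5],[3,0],[8,17],[14,13],[15,17],[27,0],[34,5],[38,0],[40,7],[42,5],[44,10],[45,0],[46,13],[48,0]]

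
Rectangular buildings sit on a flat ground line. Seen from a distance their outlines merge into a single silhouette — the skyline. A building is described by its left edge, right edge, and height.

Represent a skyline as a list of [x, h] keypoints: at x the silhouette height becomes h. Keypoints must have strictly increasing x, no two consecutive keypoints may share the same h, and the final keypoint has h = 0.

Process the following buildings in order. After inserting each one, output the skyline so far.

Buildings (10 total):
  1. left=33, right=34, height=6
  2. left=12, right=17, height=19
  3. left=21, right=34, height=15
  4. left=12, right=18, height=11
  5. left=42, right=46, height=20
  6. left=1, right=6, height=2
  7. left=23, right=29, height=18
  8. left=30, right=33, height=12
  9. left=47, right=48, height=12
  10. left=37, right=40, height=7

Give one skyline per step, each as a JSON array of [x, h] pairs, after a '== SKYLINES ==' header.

== SKYLINES ==
[[33,6],[34,0]]
[[12,19],[17,0],[33,6],[34,0]]
[[12,19],[17,0],[21,15],[34,0]]
[[12,19],[17,11],[18,0],[21,15],[34,0]]
[[12,19],[17,11],[18,0],[21,15],[34,0],[42,20],[46,0]]
[[1,2],[6,0],[12,19],[17,11],[18,0],[21,15],[34,0],[42,20],[46,0]]
[[1,2],[6,0],[12,19],[17,11],[18,0],[21,15],[23,18],[29,15],[34,0],[42,20],[46,0]]
[[1,2],[6,0],[12,19],[17,11],[18,0],[21,15],[23,18],[29,15],[34,0],[42,20],[46,0]]
[[1,2],[6,0],[12,19],[17,11],[18,0],[21,15],[23,18],[29,15],[34,0],[42,20],[46,0],[47,12],[48,0]]
[[1,2],[6,0],[12,19],[17,11],[18,0],[21,15],[23,18],[29,15],[34,0],[37,7],[40,0],[42,20],[46,0],[47,12],[48,0]]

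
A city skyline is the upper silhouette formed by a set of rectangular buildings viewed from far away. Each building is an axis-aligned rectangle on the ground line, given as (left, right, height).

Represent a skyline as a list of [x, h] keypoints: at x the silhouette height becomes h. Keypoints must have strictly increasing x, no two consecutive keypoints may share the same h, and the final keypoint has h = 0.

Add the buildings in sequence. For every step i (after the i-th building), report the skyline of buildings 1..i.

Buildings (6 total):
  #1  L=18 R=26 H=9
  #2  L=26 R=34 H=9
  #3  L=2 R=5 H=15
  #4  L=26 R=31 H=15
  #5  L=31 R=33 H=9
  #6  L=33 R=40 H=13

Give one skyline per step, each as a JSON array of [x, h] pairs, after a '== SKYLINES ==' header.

== SKYLINES ==
[[18,9],[26,0]]
[[18,9],[34,0]]
[[2,15],[5,0],[18,9],[34,0]]
[[2,15],[5,0],[18,9],[26,15],[31,9],[34,0]]
[[2,15],[5,0],[18,9],[26,15],[31,9],[34,0]]
[[2,15],[5,0],[18,9],[26,15],[31,9],[33,13],[40,0]]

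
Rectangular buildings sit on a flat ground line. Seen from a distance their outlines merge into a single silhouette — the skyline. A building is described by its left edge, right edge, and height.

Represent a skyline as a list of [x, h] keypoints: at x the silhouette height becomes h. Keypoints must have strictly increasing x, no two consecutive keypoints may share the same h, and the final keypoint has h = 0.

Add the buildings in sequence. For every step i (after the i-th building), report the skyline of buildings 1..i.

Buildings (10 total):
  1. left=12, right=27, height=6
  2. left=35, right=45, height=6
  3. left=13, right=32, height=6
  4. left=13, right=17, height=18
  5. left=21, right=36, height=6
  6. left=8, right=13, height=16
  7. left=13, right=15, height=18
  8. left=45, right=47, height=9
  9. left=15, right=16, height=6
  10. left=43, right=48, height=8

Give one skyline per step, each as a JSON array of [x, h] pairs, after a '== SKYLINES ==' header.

== SKYLINES ==
[[12,6],[27,0]]
[[12,6],[27,0],[35,6],[45,0]]
[[12,6],[32,0],[35,6],[45,0]]
[[12,6],[13,18],[17,6],[32,0],[35,6],[45,0]]
[[12,6],[13,18],[17,6],[45,0]]
[[8,16],[13,18],[17,6],[45,0]]
[[8,16],[13,18],[17,6],[45,0]]
[[8,16],[13,18],[17,6],[45,9],[47,0]]
[[8,16],[13,18],[17,6],[45,9],[47,0]]
[[8,16],[13,18],[17,6],[43,8],[45,9],[47,8],[48,0]]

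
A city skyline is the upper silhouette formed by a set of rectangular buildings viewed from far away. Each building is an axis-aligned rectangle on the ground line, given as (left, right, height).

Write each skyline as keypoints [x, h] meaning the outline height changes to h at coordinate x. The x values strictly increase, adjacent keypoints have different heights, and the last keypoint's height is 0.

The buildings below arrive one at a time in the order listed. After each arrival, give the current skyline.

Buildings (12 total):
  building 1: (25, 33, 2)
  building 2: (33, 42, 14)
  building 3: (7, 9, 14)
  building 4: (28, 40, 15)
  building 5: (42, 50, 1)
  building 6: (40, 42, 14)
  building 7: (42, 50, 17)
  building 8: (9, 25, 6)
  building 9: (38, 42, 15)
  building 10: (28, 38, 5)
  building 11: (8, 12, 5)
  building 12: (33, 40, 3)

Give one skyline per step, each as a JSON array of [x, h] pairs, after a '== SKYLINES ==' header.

== SKYLINES ==
[[25,2],[33,0]]
[[25,2],[33,14],[42,0]]
[[7,14],[9,0],[25,2],[33,14],[42,0]]
[[7,14],[9,0],[25,2],[28,15],[40,14],[42,0]]
[[7,14],[9,0],[25,2],[28,15],[40,14],[42,1],[50,0]]
[[7,14],[9,0],[25,2],[28,15],[40,14],[42,1],[50,0]]
[[7,14],[9,0],[25,2],[28,15],[40,14],[42,17],[50,0]]
[[7,14],[9,6],[25,2],[28,15],[40,14],[42,17],[50,0]]
[[7,14],[9,6],[25,2],[28,15],[42,17],[50,0]]
[[7,14],[9,6],[25,2],[28,15],[42,17],[50,0]]
[[7,14],[9,6],[25,2],[28,15],[42,17],[50,0]]
[[7,14],[9,6],[25,2],[28,15],[42,17],[50,0]]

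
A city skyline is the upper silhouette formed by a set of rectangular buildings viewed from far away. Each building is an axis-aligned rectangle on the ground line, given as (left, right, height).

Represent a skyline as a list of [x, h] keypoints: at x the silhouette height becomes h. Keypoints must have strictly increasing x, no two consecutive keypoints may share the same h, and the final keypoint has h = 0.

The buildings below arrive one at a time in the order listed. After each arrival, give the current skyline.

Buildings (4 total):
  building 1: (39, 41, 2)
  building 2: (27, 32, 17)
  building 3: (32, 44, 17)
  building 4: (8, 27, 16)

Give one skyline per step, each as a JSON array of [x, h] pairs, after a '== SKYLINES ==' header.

== SKYLINES ==
[[39,2],[41,0]]
[[27,17],[32,0],[39,2],[41,0]]
[[27,17],[44,0]]
[[8,16],[27,17],[44,0]]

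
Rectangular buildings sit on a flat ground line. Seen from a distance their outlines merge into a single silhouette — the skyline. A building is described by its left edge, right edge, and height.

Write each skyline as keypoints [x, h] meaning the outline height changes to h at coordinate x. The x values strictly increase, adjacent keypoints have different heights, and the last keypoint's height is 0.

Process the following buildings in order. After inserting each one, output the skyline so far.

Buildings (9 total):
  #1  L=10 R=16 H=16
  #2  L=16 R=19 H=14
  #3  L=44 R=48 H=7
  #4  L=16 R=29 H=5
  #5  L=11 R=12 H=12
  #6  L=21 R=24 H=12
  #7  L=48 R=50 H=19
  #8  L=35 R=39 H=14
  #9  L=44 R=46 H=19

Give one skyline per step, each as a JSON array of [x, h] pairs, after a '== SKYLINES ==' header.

== SKYLINES ==
[[10,16],[16,0]]
[[10,16],[16,14],[19,0]]
[[10,16],[16,14],[19,0],[44,7],[48,0]]
[[10,16],[16,14],[19,5],[29,0],[44,7],[48,0]]
[[10,16],[16,14],[19,5],[29,0],[44,7],[48,0]]
[[10,16],[16,14],[19,5],[21,12],[24,5],[29,0],[44,7],[48,0]]
[[10,16],[16,14],[19,5],[21,12],[24,5],[29,0],[44,7],[48,19],[50,0]]
[[10,16],[16,14],[19,5],[21,12],[24,5],[29,0],[35,14],[39,0],[44,7],[48,19],[50,0]]
[[10,16],[16,14],[19,5],[21,12],[24,5],[29,0],[35,14],[39,0],[44,19],[46,7],[48,19],[50,0]]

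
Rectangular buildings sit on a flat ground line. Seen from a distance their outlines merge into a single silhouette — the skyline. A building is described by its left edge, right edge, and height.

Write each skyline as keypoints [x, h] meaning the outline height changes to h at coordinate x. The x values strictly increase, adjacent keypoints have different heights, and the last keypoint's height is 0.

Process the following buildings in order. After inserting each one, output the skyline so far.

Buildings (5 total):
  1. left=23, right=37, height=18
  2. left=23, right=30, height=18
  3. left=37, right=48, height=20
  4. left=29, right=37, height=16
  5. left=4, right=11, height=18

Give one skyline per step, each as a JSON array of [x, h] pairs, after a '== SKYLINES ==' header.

== SKYLINES ==
[[23,18],[37,0]]
[[23,18],[37,0]]
[[23,18],[37,20],[48,0]]
[[23,18],[37,20],[48,0]]
[[4,18],[11,0],[23,18],[37,20],[48,0]]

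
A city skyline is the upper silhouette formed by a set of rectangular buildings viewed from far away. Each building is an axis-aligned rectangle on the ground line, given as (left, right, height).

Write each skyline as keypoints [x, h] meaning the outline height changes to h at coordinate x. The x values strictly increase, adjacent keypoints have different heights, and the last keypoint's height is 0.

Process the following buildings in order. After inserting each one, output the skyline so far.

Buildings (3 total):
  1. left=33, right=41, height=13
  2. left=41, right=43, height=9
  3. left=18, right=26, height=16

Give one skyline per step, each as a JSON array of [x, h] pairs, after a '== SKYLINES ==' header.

== SKYLINES ==
[[33,13],[41,0]]
[[33,13],[41,9],[43,0]]
[[18,16],[26,0],[33,13],[41,9],[43,0]]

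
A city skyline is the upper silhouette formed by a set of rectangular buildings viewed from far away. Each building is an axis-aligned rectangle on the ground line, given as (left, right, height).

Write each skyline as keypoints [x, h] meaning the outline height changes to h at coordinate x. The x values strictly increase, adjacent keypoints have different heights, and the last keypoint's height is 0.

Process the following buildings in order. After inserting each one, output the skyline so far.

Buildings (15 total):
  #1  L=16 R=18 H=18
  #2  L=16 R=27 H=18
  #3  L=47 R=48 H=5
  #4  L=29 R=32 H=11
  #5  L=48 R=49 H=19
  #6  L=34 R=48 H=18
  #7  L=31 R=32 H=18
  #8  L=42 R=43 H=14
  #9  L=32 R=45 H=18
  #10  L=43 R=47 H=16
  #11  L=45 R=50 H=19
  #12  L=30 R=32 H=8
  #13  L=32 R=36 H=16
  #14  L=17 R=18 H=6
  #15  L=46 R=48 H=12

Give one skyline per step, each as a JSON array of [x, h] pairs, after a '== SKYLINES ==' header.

== SKYLINES ==
[[16,18],[18,0]]
[[16,18],[27,0]]
[[16,18],[27,0],[47,5],[48,0]]
[[16,18],[27,0],[29,11],[32,0],[47,5],[48,0]]
[[16,18],[27,0],[29,11],[32,0],[47,5],[48,19],[49,0]]
[[16,18],[27,0],[29,11],[32,0],[34,18],[48,19],[49,0]]
[[16,18],[27,0],[29,11],[31,18],[32,0],[34,18],[48,19],[49,0]]
[[16,18],[27,0],[29,11],[31,18],[32,0],[34,18],[48,19],[49,0]]
[[16,18],[27,0],[29,11],[31,18],[48,19],[49,0]]
[[16,18],[27,0],[29,11],[31,18],[48,19],[49,0]]
[[16,18],[27,0],[29,11],[31,18],[45,19],[50,0]]
[[16,18],[27,0],[29,11],[31,18],[45,19],[50,0]]
[[16,18],[27,0],[29,11],[31,18],[45,19],[50,0]]
[[16,18],[27,0],[29,11],[31,18],[45,19],[50,0]]
[[16,18],[27,0],[29,11],[31,18],[45,19],[50,0]]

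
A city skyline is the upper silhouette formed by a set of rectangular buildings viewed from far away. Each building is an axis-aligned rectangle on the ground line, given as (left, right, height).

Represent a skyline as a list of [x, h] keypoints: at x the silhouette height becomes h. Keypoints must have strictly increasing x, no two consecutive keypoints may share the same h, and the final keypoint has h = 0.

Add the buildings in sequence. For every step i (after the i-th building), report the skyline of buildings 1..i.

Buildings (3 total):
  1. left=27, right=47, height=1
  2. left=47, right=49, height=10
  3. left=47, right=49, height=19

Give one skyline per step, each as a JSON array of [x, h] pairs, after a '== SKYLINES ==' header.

== SKYLINES ==
[[27,1],[47,0]]
[[27,1],[47,10],[49,0]]
[[27,1],[47,19],[49,0]]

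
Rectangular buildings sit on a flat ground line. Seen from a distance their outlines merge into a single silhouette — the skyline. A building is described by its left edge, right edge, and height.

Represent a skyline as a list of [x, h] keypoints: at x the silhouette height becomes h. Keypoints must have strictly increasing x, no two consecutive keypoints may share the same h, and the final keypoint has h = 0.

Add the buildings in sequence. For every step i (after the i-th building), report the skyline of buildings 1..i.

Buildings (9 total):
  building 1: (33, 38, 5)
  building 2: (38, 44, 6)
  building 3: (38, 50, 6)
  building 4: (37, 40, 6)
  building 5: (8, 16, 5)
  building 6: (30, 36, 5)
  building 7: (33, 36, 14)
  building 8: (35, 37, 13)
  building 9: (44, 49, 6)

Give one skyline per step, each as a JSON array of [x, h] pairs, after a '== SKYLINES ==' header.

== SKYLINES ==
[[33,5],[38,0]]
[[33,5],[38,6],[44,0]]
[[33,5],[38,6],[50,0]]
[[33,5],[37,6],[50,0]]
[[8,5],[16,0],[33,5],[37,6],[50,0]]
[[8,5],[16,0],[30,5],[37,6],[50,0]]
[[8,5],[16,0],[30,5],[33,14],[36,5],[37,6],[50,0]]
[[8,5],[16,0],[30,5],[33,14],[36,13],[37,6],[50,0]]
[[8,5],[16,0],[30,5],[33,14],[36,13],[37,6],[50,0]]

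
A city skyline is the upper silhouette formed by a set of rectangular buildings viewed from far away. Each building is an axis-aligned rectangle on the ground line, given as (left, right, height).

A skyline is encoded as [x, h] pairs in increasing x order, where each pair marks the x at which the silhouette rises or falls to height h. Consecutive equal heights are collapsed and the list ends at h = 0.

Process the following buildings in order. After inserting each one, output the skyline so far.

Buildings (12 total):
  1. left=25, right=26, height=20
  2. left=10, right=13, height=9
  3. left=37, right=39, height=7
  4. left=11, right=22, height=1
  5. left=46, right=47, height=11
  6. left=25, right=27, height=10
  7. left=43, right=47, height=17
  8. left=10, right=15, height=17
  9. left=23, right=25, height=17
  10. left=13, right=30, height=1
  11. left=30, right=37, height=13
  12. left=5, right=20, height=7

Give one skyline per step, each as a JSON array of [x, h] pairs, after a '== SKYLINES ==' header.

== SKYLINES ==
[[25,20],[26,0]]
[[10,9],[13,0],[25,20],[26,0]]
[[10,9],[13,0],[25,20],[26,0],[37,7],[39,0]]
[[10,9],[13,1],[22,0],[25,20],[26,0],[37,7],[39,0]]
[[10,9],[13,1],[22,0],[25,20],[26,0],[37,7],[39,0],[46,11],[47,0]]
[[10,9],[13,1],[22,0],[25,20],[26,10],[27,0],[37,7],[39,0],[46,11],[47,0]]
[[10,9],[13,1],[22,0],[25,20],[26,10],[27,0],[37,7],[39,0],[43,17],[47,0]]
[[10,17],[15,1],[22,0],[25,20],[26,10],[27,0],[37,7],[39,0],[43,17],[47,0]]
[[10,17],[15,1],[22,0],[23,17],[25,20],[26,10],[27,0],[37,7],[39,0],[43,17],[47,0]]
[[10,17],[15,1],[23,17],[25,20],[26,10],[27,1],[30,0],[37,7],[39,0],[43,17],[47,0]]
[[10,17],[15,1],[23,17],[25,20],[26,10],[27,1],[30,13],[37,7],[39,0],[43,17],[47,0]]
[[5,7],[10,17],[15,7],[20,1],[23,17],[25,20],[26,10],[27,1],[30,13],[37,7],[39,0],[43,17],[47,0]]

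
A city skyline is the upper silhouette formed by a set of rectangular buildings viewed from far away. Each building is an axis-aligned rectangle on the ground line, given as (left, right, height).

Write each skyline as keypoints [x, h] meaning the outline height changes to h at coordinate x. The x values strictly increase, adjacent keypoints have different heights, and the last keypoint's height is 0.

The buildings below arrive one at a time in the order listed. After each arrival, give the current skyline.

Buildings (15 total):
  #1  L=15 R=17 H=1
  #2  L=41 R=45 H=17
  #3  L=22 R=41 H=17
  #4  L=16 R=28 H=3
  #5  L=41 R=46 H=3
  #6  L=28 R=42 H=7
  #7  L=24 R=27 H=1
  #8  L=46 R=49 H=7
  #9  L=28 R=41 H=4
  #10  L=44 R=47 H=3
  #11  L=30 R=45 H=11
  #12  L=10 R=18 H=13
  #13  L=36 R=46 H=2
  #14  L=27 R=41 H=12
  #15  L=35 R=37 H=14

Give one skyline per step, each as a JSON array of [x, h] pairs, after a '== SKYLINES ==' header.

== SKYLINES ==
[[15,1],[17,0]]
[[15,1],[17,0],[41,17],[45,0]]
[[15,1],[17,0],[22,17],[45,0]]
[[15,1],[16,3],[22,17],[45,0]]
[[15,1],[16,3],[22,17],[45,3],[46,0]]
[[15,1],[16,3],[22,17],[45,3],[46,0]]
[[15,1],[16,3],[22,17],[45,3],[46,0]]
[[15,1],[16,3],[22,17],[45,3],[46,7],[49,0]]
[[15,1],[16,3],[22,17],[45,3],[46,7],[49,0]]
[[15,1],[16,3],[22,17],[45,3],[46,7],[49,0]]
[[15,1],[16,3],[22,17],[45,3],[46,7],[49,0]]
[[10,13],[18,3],[22,17],[45,3],[46,7],[49,0]]
[[10,13],[18,3],[22,17],[45,3],[46,7],[49,0]]
[[10,13],[18,3],[22,17],[45,3],[46,7],[49,0]]
[[10,13],[18,3],[22,17],[45,3],[46,7],[49,0]]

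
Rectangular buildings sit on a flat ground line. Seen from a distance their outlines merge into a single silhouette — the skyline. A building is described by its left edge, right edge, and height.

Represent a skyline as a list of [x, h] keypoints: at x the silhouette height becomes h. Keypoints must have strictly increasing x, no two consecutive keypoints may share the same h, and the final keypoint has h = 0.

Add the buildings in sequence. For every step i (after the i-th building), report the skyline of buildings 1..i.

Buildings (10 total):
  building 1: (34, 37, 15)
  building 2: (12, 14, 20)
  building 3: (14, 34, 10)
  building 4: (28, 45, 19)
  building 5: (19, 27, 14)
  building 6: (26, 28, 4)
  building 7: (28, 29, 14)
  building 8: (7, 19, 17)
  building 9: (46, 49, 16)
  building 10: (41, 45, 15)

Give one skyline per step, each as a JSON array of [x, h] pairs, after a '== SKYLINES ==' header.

== SKYLINES ==
[[34,15],[37,0]]
[[12,20],[14,0],[34,15],[37,0]]
[[12,20],[14,10],[34,15],[37,0]]
[[12,20],[14,10],[28,19],[45,0]]
[[12,20],[14,10],[19,14],[27,10],[28,19],[45,0]]
[[12,20],[14,10],[19,14],[27,10],[28,19],[45,0]]
[[12,20],[14,10],[19,14],[27,10],[28,19],[45,0]]
[[7,17],[12,20],[14,17],[19,14],[27,10],[28,19],[45,0]]
[[7,17],[12,20],[14,17],[19,14],[27,10],[28,19],[45,0],[46,16],[49,0]]
[[7,17],[12,20],[14,17],[19,14],[27,10],[28,19],[45,0],[46,16],[49,0]]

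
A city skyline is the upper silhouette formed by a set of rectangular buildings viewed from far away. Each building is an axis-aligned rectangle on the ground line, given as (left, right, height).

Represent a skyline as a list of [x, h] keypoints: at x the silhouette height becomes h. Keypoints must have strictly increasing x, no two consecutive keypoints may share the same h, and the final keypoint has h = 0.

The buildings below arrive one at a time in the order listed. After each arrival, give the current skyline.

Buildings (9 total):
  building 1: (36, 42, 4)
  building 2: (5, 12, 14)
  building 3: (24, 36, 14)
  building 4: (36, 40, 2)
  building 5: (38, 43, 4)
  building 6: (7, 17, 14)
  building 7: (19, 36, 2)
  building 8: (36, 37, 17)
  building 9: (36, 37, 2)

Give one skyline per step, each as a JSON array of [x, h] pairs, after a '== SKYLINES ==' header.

== SKYLINES ==
[[36,4],[42,0]]
[[5,14],[12,0],[36,4],[42,0]]
[[5,14],[12,0],[24,14],[36,4],[42,0]]
[[5,14],[12,0],[24,14],[36,4],[42,0]]
[[5,14],[12,0],[24,14],[36,4],[43,0]]
[[5,14],[17,0],[24,14],[36,4],[43,0]]
[[5,14],[17,0],[19,2],[24,14],[36,4],[43,0]]
[[5,14],[17,0],[19,2],[24,14],[36,17],[37,4],[43,0]]
[[5,14],[17,0],[19,2],[24,14],[36,17],[37,4],[43,0]]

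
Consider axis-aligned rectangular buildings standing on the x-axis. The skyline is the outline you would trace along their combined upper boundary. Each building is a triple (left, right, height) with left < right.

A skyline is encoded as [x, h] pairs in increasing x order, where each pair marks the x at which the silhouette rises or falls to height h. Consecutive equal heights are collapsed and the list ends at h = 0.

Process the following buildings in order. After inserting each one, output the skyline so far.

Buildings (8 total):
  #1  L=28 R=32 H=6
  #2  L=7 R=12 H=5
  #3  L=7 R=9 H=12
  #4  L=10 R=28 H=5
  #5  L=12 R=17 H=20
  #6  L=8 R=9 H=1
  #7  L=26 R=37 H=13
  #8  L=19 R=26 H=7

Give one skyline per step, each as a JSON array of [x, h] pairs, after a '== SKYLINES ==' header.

== SKYLINES ==
[[28,6],[32,0]]
[[7,5],[12,0],[28,6],[32,0]]
[[7,12],[9,5],[12,0],[28,6],[32,0]]
[[7,12],[9,5],[28,6],[32,0]]
[[7,12],[9,5],[12,20],[17,5],[28,6],[32,0]]
[[7,12],[9,5],[12,20],[17,5],[28,6],[32,0]]
[[7,12],[9,5],[12,20],[17,5],[26,13],[37,0]]
[[7,12],[9,5],[12,20],[17,5],[19,7],[26,13],[37,0]]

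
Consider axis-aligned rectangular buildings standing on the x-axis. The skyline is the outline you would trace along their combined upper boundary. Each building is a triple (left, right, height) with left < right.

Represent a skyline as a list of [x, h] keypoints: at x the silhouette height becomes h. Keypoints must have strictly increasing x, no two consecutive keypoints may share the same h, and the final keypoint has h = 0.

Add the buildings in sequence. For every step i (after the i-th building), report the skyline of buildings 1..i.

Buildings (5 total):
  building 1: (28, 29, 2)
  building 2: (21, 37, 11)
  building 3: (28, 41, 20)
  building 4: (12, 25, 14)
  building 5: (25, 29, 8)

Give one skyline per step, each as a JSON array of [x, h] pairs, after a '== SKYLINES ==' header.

== SKYLINES ==
[[28,2],[29,0]]
[[21,11],[37,0]]
[[21,11],[28,20],[41,0]]
[[12,14],[25,11],[28,20],[41,0]]
[[12,14],[25,11],[28,20],[41,0]]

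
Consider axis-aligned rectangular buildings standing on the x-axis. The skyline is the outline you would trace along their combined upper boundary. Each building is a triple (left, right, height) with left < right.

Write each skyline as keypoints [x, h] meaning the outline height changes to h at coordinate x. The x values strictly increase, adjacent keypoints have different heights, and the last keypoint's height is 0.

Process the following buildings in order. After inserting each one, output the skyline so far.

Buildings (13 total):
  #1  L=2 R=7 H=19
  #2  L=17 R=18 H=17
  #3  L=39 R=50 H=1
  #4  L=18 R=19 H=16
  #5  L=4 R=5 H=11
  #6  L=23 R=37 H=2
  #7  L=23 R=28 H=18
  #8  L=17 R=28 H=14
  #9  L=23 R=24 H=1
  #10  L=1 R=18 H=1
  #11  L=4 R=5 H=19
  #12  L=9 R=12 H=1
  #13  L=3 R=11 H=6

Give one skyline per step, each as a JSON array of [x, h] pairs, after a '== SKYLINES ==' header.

== SKYLINES ==
[[2,19],[7,0]]
[[2,19],[7,0],[17,17],[18,0]]
[[2,19],[7,0],[17,17],[18,0],[39,1],[50,0]]
[[2,19],[7,0],[17,17],[18,16],[19,0],[39,1],[50,0]]
[[2,19],[7,0],[17,17],[18,16],[19,0],[39,1],[50,0]]
[[2,19],[7,0],[17,17],[18,16],[19,0],[23,2],[37,0],[39,1],[50,0]]
[[2,19],[7,0],[17,17],[18,16],[19,0],[23,18],[28,2],[37,0],[39,1],[50,0]]
[[2,19],[7,0],[17,17],[18,16],[19,14],[23,18],[28,2],[37,0],[39,1],[50,0]]
[[2,19],[7,0],[17,17],[18,16],[19,14],[23,18],[28,2],[37,0],[39,1],[50,0]]
[[1,1],[2,19],[7,1],[17,17],[18,16],[19,14],[23,18],[28,2],[37,0],[39,1],[50,0]]
[[1,1],[2,19],[7,1],[17,17],[18,16],[19,14],[23,18],[28,2],[37,0],[39,1],[50,0]]
[[1,1],[2,19],[7,1],[17,17],[18,16],[19,14],[23,18],[28,2],[37,0],[39,1],[50,0]]
[[1,1],[2,19],[7,6],[11,1],[17,17],[18,16],[19,14],[23,18],[28,2],[37,0],[39,1],[50,0]]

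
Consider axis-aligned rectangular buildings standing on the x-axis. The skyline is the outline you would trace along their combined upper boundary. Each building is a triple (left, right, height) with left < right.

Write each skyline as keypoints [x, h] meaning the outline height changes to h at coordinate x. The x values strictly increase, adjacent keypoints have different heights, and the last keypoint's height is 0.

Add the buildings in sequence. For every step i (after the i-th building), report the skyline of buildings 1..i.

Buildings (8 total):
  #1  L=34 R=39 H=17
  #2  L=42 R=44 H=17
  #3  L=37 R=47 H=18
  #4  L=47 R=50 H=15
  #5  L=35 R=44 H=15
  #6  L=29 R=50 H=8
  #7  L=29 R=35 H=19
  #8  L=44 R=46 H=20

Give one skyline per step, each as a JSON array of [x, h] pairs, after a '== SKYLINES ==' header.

== SKYLINES ==
[[34,17],[39,0]]
[[34,17],[39,0],[42,17],[44,0]]
[[34,17],[37,18],[47,0]]
[[34,17],[37,18],[47,15],[50,0]]
[[34,17],[37,18],[47,15],[50,0]]
[[29,8],[34,17],[37,18],[47,15],[50,0]]
[[29,19],[35,17],[37,18],[47,15],[50,0]]
[[29,19],[35,17],[37,18],[44,20],[46,18],[47,15],[50,0]]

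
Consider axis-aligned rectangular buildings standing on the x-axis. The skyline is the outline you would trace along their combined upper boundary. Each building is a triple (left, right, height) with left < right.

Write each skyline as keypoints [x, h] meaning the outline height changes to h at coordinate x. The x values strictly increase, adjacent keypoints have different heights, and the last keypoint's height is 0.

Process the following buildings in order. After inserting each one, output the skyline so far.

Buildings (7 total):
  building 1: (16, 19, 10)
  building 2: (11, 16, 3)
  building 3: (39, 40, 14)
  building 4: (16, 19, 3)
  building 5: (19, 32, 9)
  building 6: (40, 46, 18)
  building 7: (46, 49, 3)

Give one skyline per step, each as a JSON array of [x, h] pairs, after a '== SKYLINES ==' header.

== SKYLINES ==
[[16,10],[19,0]]
[[11,3],[16,10],[19,0]]
[[11,3],[16,10],[19,0],[39,14],[40,0]]
[[11,3],[16,10],[19,0],[39,14],[40,0]]
[[11,3],[16,10],[19,9],[32,0],[39,14],[40,0]]
[[11,3],[16,10],[19,9],[32,0],[39,14],[40,18],[46,0]]
[[11,3],[16,10],[19,9],[32,0],[39,14],[40,18],[46,3],[49,0]]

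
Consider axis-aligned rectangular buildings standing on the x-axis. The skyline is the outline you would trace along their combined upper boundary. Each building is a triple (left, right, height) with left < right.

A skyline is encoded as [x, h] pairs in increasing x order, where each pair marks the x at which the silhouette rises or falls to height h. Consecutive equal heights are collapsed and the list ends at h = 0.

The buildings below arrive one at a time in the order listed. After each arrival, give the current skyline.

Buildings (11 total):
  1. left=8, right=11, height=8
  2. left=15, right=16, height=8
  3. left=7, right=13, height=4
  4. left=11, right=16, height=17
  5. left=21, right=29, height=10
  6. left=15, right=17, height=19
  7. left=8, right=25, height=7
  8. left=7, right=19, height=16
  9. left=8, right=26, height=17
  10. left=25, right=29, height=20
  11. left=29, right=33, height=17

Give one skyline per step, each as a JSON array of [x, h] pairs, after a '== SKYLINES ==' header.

== SKYLINES ==
[[8,8],[11,0]]
[[8,8],[11,0],[15,8],[16,0]]
[[7,4],[8,8],[11,4],[13,0],[15,8],[16,0]]
[[7,4],[8,8],[11,17],[16,0]]
[[7,4],[8,8],[11,17],[16,0],[21,10],[29,0]]
[[7,4],[8,8],[11,17],[15,19],[17,0],[21,10],[29,0]]
[[7,4],[8,8],[11,17],[15,19],[17,7],[21,10],[29,0]]
[[7,16],[11,17],[15,19],[17,16],[19,7],[21,10],[29,0]]
[[7,16],[8,17],[15,19],[17,17],[26,10],[29,0]]
[[7,16],[8,17],[15,19],[17,17],[25,20],[29,0]]
[[7,16],[8,17],[15,19],[17,17],[25,20],[29,17],[33,0]]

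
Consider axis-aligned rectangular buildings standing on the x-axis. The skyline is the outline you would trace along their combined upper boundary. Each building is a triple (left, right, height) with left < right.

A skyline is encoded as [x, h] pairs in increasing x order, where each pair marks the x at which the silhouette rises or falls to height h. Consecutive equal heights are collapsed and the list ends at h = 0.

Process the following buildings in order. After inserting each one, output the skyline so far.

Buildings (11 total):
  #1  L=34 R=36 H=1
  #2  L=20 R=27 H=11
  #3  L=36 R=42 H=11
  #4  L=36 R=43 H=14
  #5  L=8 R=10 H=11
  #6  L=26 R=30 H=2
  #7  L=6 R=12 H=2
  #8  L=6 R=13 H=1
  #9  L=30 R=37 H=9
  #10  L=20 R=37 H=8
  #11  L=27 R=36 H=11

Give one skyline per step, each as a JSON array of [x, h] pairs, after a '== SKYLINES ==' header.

== SKYLINES ==
[[34,1],[36,0]]
[[20,11],[27,0],[34,1],[36,0]]
[[20,11],[27,0],[34,1],[36,11],[42,0]]
[[20,11],[27,0],[34,1],[36,14],[43,0]]
[[8,11],[10,0],[20,11],[27,0],[34,1],[36,14],[43,0]]
[[8,11],[10,0],[20,11],[27,2],[30,0],[34,1],[36,14],[43,0]]
[[6,2],[8,11],[10,2],[12,0],[20,11],[27,2],[30,0],[34,1],[36,14],[43,0]]
[[6,2],[8,11],[10,2],[12,1],[13,0],[20,11],[27,2],[30,0],[34,1],[36,14],[43,0]]
[[6,2],[8,11],[10,2],[12,1],[13,0],[20,11],[27,2],[30,9],[36,14],[43,0]]
[[6,2],[8,11],[10,2],[12,1],[13,0],[20,11],[27,8],[30,9],[36,14],[43,0]]
[[6,2],[8,11],[10,2],[12,1],[13,0],[20,11],[36,14],[43,0]]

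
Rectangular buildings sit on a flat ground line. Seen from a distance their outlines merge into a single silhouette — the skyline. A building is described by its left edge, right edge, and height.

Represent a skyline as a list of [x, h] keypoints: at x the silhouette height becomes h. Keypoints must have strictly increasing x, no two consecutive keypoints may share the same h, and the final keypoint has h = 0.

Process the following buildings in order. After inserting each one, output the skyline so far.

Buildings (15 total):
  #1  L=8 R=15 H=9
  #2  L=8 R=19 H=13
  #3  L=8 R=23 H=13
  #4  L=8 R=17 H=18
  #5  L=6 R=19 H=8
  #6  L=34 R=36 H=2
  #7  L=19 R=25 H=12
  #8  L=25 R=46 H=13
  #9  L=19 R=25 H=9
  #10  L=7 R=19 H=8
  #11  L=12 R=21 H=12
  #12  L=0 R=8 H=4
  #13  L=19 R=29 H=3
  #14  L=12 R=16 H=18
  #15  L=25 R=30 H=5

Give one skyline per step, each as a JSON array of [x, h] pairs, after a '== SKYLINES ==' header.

== SKYLINES ==
[[8,9],[15,0]]
[[8,13],[19,0]]
[[8,13],[23,0]]
[[8,18],[17,13],[23,0]]
[[6,8],[8,18],[17,13],[23,0]]
[[6,8],[8,18],[17,13],[23,0],[34,2],[36,0]]
[[6,8],[8,18],[17,13],[23,12],[25,0],[34,2],[36,0]]
[[6,8],[8,18],[17,13],[23,12],[25,13],[46,0]]
[[6,8],[8,18],[17,13],[23,12],[25,13],[46,0]]
[[6,8],[8,18],[17,13],[23,12],[25,13],[46,0]]
[[6,8],[8,18],[17,13],[23,12],[25,13],[46,0]]
[[0,4],[6,8],[8,18],[17,13],[23,12],[25,13],[46,0]]
[[0,4],[6,8],[8,18],[17,13],[23,12],[25,13],[46,0]]
[[0,4],[6,8],[8,18],[17,13],[23,12],[25,13],[46,0]]
[[0,4],[6,8],[8,18],[17,13],[23,12],[25,13],[46,0]]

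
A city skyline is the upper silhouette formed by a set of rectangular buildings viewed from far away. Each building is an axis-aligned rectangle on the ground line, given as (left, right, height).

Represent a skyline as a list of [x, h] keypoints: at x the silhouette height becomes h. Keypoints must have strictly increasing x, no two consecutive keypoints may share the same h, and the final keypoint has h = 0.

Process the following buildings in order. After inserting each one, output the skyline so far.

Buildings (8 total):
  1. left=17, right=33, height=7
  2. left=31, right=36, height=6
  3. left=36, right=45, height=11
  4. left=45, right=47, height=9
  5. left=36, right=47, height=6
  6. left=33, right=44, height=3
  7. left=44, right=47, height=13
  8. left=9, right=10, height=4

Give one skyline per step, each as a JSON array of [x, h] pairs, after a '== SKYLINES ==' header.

== SKYLINES ==
[[17,7],[33,0]]
[[17,7],[33,6],[36,0]]
[[17,7],[33,6],[36,11],[45,0]]
[[17,7],[33,6],[36,11],[45,9],[47,0]]
[[17,7],[33,6],[36,11],[45,9],[47,0]]
[[17,7],[33,6],[36,11],[45,9],[47,0]]
[[17,7],[33,6],[36,11],[44,13],[47,0]]
[[9,4],[10,0],[17,7],[33,6],[36,11],[44,13],[47,0]]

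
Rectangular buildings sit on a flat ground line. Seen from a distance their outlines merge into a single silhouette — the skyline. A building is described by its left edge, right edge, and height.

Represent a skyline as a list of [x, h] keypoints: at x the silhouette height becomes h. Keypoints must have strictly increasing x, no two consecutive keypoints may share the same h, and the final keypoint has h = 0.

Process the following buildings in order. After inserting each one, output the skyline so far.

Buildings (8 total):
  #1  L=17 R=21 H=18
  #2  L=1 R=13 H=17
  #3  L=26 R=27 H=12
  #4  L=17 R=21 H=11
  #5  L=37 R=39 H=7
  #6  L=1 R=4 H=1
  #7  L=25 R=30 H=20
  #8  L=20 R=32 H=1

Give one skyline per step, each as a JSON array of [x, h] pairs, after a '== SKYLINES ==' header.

== SKYLINES ==
[[17,18],[21,0]]
[[1,17],[13,0],[17,18],[21,0]]
[[1,17],[13,0],[17,18],[21,0],[26,12],[27,0]]
[[1,17],[13,0],[17,18],[21,0],[26,12],[27,0]]
[[1,17],[13,0],[17,18],[21,0],[26,12],[27,0],[37,7],[39,0]]
[[1,17],[13,0],[17,18],[21,0],[26,12],[27,0],[37,7],[39,0]]
[[1,17],[13,0],[17,18],[21,0],[25,20],[30,0],[37,7],[39,0]]
[[1,17],[13,0],[17,18],[21,1],[25,20],[30,1],[32,0],[37,7],[39,0]]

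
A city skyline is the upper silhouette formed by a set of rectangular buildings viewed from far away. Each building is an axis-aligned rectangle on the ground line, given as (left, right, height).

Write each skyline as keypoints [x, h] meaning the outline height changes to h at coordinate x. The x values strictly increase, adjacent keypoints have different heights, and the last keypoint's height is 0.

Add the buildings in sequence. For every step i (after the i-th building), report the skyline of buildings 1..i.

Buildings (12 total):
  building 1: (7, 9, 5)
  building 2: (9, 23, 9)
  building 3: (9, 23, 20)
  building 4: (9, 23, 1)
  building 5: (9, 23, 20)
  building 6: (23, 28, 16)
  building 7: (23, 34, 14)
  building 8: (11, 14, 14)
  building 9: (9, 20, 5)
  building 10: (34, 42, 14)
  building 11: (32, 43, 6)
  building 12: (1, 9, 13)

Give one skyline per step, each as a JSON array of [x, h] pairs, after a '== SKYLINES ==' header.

== SKYLINES ==
[[7,5],[9,0]]
[[7,5],[9,9],[23,0]]
[[7,5],[9,20],[23,0]]
[[7,5],[9,20],[23,0]]
[[7,5],[9,20],[23,0]]
[[7,5],[9,20],[23,16],[28,0]]
[[7,5],[9,20],[23,16],[28,14],[34,0]]
[[7,5],[9,20],[23,16],[28,14],[34,0]]
[[7,5],[9,20],[23,16],[28,14],[34,0]]
[[7,5],[9,20],[23,16],[28,14],[42,0]]
[[7,5],[9,20],[23,16],[28,14],[42,6],[43,0]]
[[1,13],[9,20],[23,16],[28,14],[42,6],[43,0]]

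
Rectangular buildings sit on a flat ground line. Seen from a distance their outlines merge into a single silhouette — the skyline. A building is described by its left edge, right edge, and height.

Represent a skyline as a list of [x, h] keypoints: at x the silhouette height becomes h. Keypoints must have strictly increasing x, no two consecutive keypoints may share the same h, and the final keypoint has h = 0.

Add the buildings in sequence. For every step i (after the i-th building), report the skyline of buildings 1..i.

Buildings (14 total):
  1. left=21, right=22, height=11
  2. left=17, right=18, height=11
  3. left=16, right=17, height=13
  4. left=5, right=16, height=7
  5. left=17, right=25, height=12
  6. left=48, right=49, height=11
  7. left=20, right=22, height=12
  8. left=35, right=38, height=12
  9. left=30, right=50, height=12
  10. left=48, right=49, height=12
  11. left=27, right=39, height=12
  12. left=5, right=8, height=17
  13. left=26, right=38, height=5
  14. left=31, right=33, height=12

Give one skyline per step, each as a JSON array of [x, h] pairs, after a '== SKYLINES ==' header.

== SKYLINES ==
[[21,11],[22,0]]
[[17,11],[18,0],[21,11],[22,0]]
[[16,13],[17,11],[18,0],[21,11],[22,0]]
[[5,7],[16,13],[17,11],[18,0],[21,11],[22,0]]
[[5,7],[16,13],[17,12],[25,0]]
[[5,7],[16,13],[17,12],[25,0],[48,11],[49,0]]
[[5,7],[16,13],[17,12],[25,0],[48,11],[49,0]]
[[5,7],[16,13],[17,12],[25,0],[35,12],[38,0],[48,11],[49,0]]
[[5,7],[16,13],[17,12],[25,0],[30,12],[50,0]]
[[5,7],[16,13],[17,12],[25,0],[30,12],[50,0]]
[[5,7],[16,13],[17,12],[25,0],[27,12],[50,0]]
[[5,17],[8,7],[16,13],[17,12],[25,0],[27,12],[50,0]]
[[5,17],[8,7],[16,13],[17,12],[25,0],[26,5],[27,12],[50,0]]
[[5,17],[8,7],[16,13],[17,12],[25,0],[26,5],[27,12],[50,0]]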